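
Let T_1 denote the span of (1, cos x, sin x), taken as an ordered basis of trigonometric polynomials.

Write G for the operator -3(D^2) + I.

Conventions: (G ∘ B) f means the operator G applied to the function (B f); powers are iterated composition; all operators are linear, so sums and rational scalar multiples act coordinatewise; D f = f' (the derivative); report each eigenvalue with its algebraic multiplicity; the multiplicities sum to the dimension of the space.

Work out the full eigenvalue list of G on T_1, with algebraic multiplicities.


λ = 1 (multiplicity 1), λ = 4 (multiplicity 2)

image of 1: 1
image of cos x: 4cos x
image of sin x: 4sin x
the matrix is diagonal; its diagonal is (1, 4, 4)
for a triangular matrix the eigenvalues are the diagonal entries, with algebraic multiplicity their repetition count


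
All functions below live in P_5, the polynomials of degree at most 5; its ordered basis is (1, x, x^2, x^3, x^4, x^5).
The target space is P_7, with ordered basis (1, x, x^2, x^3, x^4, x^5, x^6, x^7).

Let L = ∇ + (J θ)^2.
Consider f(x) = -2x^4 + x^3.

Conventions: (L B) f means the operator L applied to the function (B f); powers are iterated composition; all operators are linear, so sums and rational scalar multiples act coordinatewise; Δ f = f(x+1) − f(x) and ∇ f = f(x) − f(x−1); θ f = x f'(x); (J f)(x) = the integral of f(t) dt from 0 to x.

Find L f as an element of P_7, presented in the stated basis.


∇ f = -8x^3 + 15x^2 - 11x + 3
θ f = -8x^4 + 3x^3
J θ f = -(8/5)x^5 + (3/4)x^4
θ (J θ) f = -8x^5 + 3x^4
J θ (J θ) f = -(4/3)x^6 + (3/5)x^5
(∇ + (J θ)^2) f = -(4/3)x^6 + (3/5)x^5 - 8x^3 + 15x^2 - 11x + 3

g(x) = -(4/3)x^6 + (3/5)x^5 - 8x^3 + 15x^2 - 11x + 3


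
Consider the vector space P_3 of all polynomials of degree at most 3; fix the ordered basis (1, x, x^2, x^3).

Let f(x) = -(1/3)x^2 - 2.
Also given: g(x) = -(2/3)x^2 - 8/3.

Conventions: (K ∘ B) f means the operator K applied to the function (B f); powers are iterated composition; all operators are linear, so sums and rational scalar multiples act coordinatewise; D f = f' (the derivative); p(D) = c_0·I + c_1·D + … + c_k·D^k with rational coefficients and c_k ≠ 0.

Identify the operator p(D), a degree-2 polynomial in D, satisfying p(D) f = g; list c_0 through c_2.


p(D) = 2·I − 2·D^2, i.e. c_0 = 2, c_1 = 0, c_2 = -2

D^0 f = -(1/3)x^2 - 2
D^1 f = -(2/3)x
D^2 f = -2/3
matching coefficients of g against c_0 f + c_1 Df + … from the top degree down determines the c_i
solution: c_0 = 2, c_1 = 0, c_2 = -2


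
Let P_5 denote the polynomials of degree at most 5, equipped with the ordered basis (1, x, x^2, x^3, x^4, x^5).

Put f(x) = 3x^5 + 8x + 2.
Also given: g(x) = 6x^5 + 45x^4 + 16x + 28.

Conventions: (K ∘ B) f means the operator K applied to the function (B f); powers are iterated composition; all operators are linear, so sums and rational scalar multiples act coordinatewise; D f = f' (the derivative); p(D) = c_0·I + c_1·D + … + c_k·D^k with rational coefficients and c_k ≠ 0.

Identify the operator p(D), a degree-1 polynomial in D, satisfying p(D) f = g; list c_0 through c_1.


D^0 f = 3x^5 + 8x + 2
D^1 f = 15x^4 + 8
matching coefficients of g against c_0 f + c_1 Df + … from the top degree down determines the c_i
solution: c_0 = 2, c_1 = 3

c_0 = 2, c_1 = 3


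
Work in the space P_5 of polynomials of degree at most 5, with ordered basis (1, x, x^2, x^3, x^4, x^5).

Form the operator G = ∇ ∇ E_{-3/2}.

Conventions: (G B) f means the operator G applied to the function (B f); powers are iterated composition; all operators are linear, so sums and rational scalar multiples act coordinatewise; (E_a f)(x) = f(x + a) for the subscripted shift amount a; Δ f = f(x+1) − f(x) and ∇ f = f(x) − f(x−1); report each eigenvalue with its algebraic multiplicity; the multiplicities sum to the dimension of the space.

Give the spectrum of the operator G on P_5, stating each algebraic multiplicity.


λ = 0 (multiplicity 6)

image of 1: 0
image of x: 0
image of x^2: 2
image of x^3: 6x - 15
image of x^4: 12x^2 - 60x + 77
image of x^5: 20x^3 - 150x^2 + 385x - 675/2
the matrix is upper triangular; its diagonal is (0, 0, 0, 0, 0, 0)
for a triangular matrix the eigenvalues are the diagonal entries, with algebraic multiplicity their repetition count


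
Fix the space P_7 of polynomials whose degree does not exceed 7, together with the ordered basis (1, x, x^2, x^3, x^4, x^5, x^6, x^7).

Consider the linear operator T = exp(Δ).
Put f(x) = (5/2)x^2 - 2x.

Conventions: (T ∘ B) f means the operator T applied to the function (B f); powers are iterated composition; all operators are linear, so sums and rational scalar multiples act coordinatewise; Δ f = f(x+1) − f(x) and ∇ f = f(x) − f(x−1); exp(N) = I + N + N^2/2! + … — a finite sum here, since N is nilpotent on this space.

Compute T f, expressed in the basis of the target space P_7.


the image equals g(x) = (5/2)x^2 + 3x + 3

order-1 term: 5x + 1/2
order-2 term: 5/2
the series for exp(Δ) f terminates at order 2
exp(Δ) f = (5/2)x^2 + 3x + 3


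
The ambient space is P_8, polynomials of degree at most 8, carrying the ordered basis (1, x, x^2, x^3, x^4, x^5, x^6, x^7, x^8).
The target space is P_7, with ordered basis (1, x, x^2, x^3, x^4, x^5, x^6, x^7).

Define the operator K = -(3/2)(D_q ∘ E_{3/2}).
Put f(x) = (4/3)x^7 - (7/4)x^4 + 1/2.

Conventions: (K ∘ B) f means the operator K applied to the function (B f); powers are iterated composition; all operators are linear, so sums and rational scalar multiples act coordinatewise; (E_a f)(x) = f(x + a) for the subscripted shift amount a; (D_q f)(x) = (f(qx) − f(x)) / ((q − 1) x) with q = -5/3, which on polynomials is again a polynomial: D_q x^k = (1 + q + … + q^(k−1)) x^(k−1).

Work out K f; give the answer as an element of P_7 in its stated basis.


the image equals g(x) = -(20078/729)x^6 + (13034/81)x^5 - (2947/6)x^4 + (10591/18)x^3 - (5719/8)x^2 + 189x - 3969/32

E_{3/2} f = (4/3)x^7 + 14x^6 + 63x^5 + (623/4)x^4 + (903/4)x^3 + 189x^2 + (1323/16)x + 923/64
D_q E_{3/2} f = (40156/2187)x^6 - (26068/243)x^5 + (2947/9)x^4 - (10591/27)x^3 + (5719/12)x^2 - 126x + 1323/16
(-(3/2)(D_q ∘ E_{3/2})) f = -(20078/729)x^6 + (13034/81)x^5 - (2947/6)x^4 + (10591/18)x^3 - (5719/8)x^2 + 189x - 3969/32


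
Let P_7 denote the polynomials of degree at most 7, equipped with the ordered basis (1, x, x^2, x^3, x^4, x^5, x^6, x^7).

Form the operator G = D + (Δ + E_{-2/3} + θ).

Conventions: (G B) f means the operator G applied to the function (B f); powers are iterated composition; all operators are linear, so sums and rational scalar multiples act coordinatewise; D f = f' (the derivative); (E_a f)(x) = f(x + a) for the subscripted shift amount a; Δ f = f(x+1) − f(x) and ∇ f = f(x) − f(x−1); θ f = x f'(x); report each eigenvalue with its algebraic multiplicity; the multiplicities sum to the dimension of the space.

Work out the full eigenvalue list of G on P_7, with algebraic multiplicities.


image of 1: 1
image of x: 2x + 4/3
image of x^2: 3x^2 + (8/3)x + 13/9
image of x^3: 4x^3 + 4x^2 + (13/3)x + 19/27
image of x^4: 5x^4 + (16/3)x^3 + (26/3)x^2 + (76/27)x + 97/81
image of x^5: 6x^5 + (20/3)x^4 + (130/9)x^3 + (190/27)x^2 + (485/81)x + 211/243
image of x^6: 7x^6 + 8x^5 + (65/3)x^4 + (380/27)x^3 + (485/27)x^2 + (422/81)x + 793/729
image of x^7: 8x^7 + (28/3)x^6 + (91/3)x^5 + (665/27)x^4 + (3395/81)x^3 + (1477/81)x^2 + (5551/729)x + 2059/2187
the matrix is upper triangular; its diagonal is (1, 2, 3, 4, 5, 6, 7, 8)
for a triangular matrix the eigenvalues are the diagonal entries, with algebraic multiplicity their repetition count

λ = 1 (multiplicity 1), λ = 2 (multiplicity 1), λ = 3 (multiplicity 1), λ = 4 (multiplicity 1), λ = 5 (multiplicity 1), λ = 6 (multiplicity 1), λ = 7 (multiplicity 1), λ = 8 (multiplicity 1)


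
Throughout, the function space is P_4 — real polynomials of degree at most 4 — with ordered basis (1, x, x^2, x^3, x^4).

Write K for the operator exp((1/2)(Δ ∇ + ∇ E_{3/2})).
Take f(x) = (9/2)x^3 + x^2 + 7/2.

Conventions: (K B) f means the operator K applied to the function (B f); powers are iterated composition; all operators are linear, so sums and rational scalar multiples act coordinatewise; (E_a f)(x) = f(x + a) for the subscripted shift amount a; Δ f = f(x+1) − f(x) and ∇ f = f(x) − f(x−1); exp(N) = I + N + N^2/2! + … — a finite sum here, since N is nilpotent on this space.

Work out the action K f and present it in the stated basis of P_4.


the image equals g(x) = (9/2)x^3 + (31/4)x^2 + (251/8)x + 217/8

order-1 term: (27/4)x^2 + 28x + 149/16
order-2 term: (27/8)x + 55/4
order-3 term: 9/16
the series for exp((1/2)(Δ ∇ + ∇ E_{3/2})) f terminates at order 3
exp((1/2)(Δ ∇ + ∇ E_{3/2})) f = (9/2)x^3 + (31/4)x^2 + (251/8)x + 217/8


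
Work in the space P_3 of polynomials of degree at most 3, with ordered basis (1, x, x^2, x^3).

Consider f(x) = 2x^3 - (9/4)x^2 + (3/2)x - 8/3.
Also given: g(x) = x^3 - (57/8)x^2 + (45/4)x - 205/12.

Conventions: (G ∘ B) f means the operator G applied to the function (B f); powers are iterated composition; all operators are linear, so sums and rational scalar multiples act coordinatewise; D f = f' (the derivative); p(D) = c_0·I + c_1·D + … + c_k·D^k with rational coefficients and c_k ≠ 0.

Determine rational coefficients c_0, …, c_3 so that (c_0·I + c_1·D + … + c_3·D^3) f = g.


p(D) = (1/2)·I − D + (1/2)·D^2 − D^3, i.e. c_0 = 1/2, c_1 = -1, c_2 = 1/2, c_3 = -1

D^0 f = 2x^3 - (9/4)x^2 + (3/2)x - 8/3
D^1 f = 6x^2 - (9/2)x + 3/2
D^2 f = 12x - 9/2
D^3 f = 12
matching coefficients of g against c_0 f + c_1 Df + … from the top degree down determines the c_i
solution: c_0 = 1/2, c_1 = -1, c_2 = 1/2, c_3 = -1


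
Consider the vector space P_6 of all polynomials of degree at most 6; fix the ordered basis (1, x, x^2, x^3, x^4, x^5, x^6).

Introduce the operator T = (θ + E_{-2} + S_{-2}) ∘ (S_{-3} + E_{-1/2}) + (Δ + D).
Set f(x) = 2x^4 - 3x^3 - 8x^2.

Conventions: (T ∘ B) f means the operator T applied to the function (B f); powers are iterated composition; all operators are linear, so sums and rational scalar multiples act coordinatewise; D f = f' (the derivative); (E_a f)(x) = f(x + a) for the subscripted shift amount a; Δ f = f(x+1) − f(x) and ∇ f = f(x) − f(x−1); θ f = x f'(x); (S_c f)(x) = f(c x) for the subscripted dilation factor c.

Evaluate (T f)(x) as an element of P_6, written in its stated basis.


the image equals g(x) = 3444x^4 - 1592x^3 + (5957/2)x^2 - 4103x + 3441/2

S_{-3} f = 162x^4 + 81x^3 - 72x^2
E_{-1/2} f = 2x^4 - 7x^3 - (1/2)x^2 + (19/4)x - 3/2
(S_{-3} + E_{-1/2}) f = 164x^4 + 74x^3 - (145/2)x^2 + (19/4)x - 3/2
θ (S_{-3} + E_{-1/2}) f = 656x^4 + 222x^3 - 145x^2 + (19/4)x
E_{-2} (S_{-3} + E_{-1/2}) f = 164x^4 - 1238x^3 + (6839/2)x^2 - (16261/4)x + 1731
S_{-2} (S_{-3} + E_{-1/2}) f = 2624x^4 - 592x^3 - 290x^2 - (19/2)x - 3/2
(θ + E_{-2} + S_{-2}) (S_{-3} + E_{-1/2}) f = 3444x^4 - 1608x^3 + (5969/2)x^2 - 4070x + 3459/2
Δ f = 8x^3 + 3x^2 - 17x - 9
D f = 8x^3 - 9x^2 - 16x
(Δ + D) f = 16x^3 - 6x^2 - 33x - 9
((θ + E_{-2} + S_{-2}) ∘ (S_{-3} + E_{-1/2}) + (Δ + D)) f = 3444x^4 - 1592x^3 + (5957/2)x^2 - 4103x + 3441/2


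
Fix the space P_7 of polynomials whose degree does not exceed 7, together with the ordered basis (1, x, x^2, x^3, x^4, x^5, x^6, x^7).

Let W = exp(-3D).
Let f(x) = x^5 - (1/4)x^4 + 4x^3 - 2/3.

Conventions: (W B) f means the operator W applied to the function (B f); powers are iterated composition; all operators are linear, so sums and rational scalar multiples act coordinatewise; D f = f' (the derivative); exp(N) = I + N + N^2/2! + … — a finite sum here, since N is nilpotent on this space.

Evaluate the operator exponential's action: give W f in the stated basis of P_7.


g(x) = x^5 - (61/4)x^4 + 97x^3 - (639/2)x^2 + 540x - 4463/12

order-1 term: -15x^4 + 3x^3 - 36x^2
order-2 term: 90x^3 - (27/2)x^2 + 108x
order-3 term: -270x^2 + 27x - 108
order-4 term: 405x - 81/4
order-5 term: -243
the series for exp(-3D) f terminates at order 5
exp(-3D) f = x^5 - (61/4)x^4 + 97x^3 - (639/2)x^2 + 540x - 4463/12


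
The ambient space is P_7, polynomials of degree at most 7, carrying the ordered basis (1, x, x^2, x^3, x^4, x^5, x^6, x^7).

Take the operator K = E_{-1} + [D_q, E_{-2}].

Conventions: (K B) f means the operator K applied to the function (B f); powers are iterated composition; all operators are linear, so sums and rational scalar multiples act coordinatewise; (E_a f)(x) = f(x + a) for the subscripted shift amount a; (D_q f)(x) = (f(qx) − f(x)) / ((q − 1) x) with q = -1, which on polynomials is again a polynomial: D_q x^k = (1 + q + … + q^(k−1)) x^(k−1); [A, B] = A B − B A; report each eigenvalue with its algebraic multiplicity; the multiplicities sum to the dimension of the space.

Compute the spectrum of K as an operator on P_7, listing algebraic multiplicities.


image of 1: 1
image of x: x - 1
image of x^2: x^2 - 2x - 3
image of x^3: x^3 - 3x^2 + 7x + 7
image of x^4: x^4 - 4x^3 - 2x^2 - 4x - 31
image of x^5: x^5 - 5x^4 + 18x^3 + 6x^2 + 37x + 63
image of x^6: x^6 - 6x^5 + 3x^4 - 20x^3 - 145x^2 - 6x - 191
image of x^7: x^7 - 7x^6 + 33x^5 - 11x^4 + 195x^3 + 299x^2 + 199x + 383
the matrix is upper triangular; its diagonal is (1, 1, 1, 1, 1, 1, 1, 1)
for a triangular matrix the eigenvalues are the diagonal entries, with algebraic multiplicity their repetition count

λ = 1 (multiplicity 8)


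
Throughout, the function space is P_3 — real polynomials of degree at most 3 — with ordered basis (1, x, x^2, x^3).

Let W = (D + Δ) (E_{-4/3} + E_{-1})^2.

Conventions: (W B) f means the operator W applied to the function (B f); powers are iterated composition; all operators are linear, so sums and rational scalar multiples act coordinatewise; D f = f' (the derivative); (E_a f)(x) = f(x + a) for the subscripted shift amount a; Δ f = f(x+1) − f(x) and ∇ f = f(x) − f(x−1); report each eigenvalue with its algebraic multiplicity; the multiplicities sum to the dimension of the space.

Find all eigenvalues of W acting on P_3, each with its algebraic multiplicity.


image of 1: 0
image of x: 8
image of x^2: 16x - 100/3
image of x^3: 24x^2 - 100x + 108
the matrix is upper triangular; its diagonal is (0, 0, 0, 0)
for a triangular matrix the eigenvalues are the diagonal entries, with algebraic multiplicity their repetition count

λ = 0 (multiplicity 4)


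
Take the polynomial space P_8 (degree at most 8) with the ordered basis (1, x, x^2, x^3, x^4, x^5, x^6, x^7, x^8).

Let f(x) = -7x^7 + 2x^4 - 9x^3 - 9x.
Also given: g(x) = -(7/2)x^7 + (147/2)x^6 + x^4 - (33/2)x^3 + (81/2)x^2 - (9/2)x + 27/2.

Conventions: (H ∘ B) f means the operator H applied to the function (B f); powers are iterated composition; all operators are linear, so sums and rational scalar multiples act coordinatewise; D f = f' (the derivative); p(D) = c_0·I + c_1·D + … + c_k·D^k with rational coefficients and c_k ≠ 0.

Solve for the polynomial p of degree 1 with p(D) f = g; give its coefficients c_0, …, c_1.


p(D) = (1/2)·I − (3/2)·D, i.e. c_0 = 1/2, c_1 = -3/2

D^0 f = -7x^7 + 2x^4 - 9x^3 - 9x
D^1 f = -49x^6 + 8x^3 - 27x^2 - 9
matching coefficients of g against c_0 f + c_1 Df + … from the top degree down determines the c_i
solution: c_0 = 1/2, c_1 = -3/2


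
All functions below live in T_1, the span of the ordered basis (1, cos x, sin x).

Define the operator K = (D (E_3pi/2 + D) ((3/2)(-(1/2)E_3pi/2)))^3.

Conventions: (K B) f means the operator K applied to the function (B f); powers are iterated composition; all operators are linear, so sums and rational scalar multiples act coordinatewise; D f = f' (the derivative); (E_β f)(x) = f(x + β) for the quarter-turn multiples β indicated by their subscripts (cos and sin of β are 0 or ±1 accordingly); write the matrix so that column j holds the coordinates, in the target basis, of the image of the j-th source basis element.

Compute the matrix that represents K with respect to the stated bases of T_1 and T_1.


the matrix is [[0, 0, 0]; [0, 0, 0]; [0, 0, 0]] (rows listed top to bottom)

image of 1: 0
image of cos x: 0
image of sin x: 0
each image's coordinates form column j of the matrix


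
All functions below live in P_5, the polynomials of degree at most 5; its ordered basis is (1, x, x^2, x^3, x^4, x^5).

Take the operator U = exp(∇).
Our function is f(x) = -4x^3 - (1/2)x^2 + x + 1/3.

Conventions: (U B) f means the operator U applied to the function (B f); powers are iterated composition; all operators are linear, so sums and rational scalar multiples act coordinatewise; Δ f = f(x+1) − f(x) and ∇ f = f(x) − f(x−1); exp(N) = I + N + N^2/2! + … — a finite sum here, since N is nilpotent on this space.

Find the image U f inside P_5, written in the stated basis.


the result is g(x) = -4x^3 - (25/2)x^2 + 16/3

order-1 term: -12x^2 + 11x - 5/2
order-2 term: -12x + 23/2
order-3 term: -4
the series for exp(∇) f terminates at order 3
exp(∇) f = -4x^3 - (25/2)x^2 + 16/3


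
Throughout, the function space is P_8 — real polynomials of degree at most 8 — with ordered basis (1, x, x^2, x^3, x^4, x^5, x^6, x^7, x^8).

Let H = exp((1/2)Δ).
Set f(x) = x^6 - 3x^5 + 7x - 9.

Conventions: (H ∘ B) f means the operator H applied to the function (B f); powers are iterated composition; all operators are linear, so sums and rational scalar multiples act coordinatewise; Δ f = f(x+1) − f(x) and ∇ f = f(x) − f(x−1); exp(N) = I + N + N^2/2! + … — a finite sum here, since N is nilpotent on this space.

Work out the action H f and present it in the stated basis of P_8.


order-1 term: 3x^5 - 5x^3 - (15/2)x^2 - (9/2)x + 5/2
order-2 term: (15/4)x^4 + (15/2)x^3 + (15/4)x^2 - (15/4)x - 7/2
order-3 term: (5/2)x^3 + (15/2)x^2 + (15/2)x + 15/8
order-4 term: (15/16)x^2 + (45/16)x + 35/16
order-5 term: (3/16)x + 3/8
order-6 term: 1/64
the series for exp((1/2)Δ) f terminates at order 6
exp((1/2)Δ) f = x^6 + (15/4)x^4 + 5x^3 + (75/16)x^2 + (37/4)x - 355/64

g(x) = x^6 + (15/4)x^4 + 5x^3 + (75/16)x^2 + (37/4)x - 355/64


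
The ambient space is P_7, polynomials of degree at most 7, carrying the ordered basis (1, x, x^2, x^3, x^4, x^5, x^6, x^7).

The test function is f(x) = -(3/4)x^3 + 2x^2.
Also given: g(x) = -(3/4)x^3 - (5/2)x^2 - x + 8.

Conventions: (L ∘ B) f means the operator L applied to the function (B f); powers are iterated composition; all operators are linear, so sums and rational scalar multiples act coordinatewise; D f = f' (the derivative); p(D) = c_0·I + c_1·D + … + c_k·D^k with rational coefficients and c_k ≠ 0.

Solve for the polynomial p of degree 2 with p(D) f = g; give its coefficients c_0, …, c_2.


D^0 f = -(3/4)x^3 + 2x^2
D^1 f = -(9/4)x^2 + 4x
D^2 f = -(9/2)x + 4
matching coefficients of g against c_0 f + c_1 Df + … from the top degree down determines the c_i
solution: c_0 = 1, c_1 = 2, c_2 = 2

c_0 = 1, c_1 = 2, c_2 = 2


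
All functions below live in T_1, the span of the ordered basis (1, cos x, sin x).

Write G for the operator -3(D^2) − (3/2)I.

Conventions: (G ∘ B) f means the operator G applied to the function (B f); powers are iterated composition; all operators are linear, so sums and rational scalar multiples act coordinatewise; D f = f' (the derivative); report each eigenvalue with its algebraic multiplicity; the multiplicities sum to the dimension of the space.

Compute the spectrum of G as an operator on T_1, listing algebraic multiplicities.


image of 1: -3/2
image of cos x: (3/2)cos x
image of sin x: (3/2)sin x
the matrix is diagonal; its diagonal is (-3/2, 3/2, 3/2)
for a triangular matrix the eigenvalues are the diagonal entries, with algebraic multiplicity their repetition count

λ = -3/2 (multiplicity 1), λ = 3/2 (multiplicity 2)


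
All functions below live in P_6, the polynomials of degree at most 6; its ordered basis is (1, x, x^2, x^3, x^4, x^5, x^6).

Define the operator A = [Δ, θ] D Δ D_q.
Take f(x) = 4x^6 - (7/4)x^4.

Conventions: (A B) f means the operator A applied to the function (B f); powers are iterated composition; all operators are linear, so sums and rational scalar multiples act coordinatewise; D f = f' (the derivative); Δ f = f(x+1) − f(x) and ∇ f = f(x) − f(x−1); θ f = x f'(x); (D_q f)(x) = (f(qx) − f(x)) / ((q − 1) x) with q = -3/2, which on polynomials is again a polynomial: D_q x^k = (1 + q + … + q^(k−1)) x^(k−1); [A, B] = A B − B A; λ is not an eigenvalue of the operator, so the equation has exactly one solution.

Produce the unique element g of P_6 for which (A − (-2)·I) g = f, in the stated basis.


write g with unknown coordinates in the stated basis and equate coefficients in (A − (-2)·I) g = f
solving from the highest basis element down gives g = 2x^6 - (7/8)x^4 + (1995/8)x^2 + (5985/8)x + 36967/64
check: A g = -(1995/4)x^2 - (5985/4)x - 36967/32
so A g − (-2)·g = 4x^6 - (7/4)x^4 = f ✓

the image equals g(x) = 2x^6 - (7/8)x^4 + (1995/8)x^2 + (5985/8)x + 36967/64


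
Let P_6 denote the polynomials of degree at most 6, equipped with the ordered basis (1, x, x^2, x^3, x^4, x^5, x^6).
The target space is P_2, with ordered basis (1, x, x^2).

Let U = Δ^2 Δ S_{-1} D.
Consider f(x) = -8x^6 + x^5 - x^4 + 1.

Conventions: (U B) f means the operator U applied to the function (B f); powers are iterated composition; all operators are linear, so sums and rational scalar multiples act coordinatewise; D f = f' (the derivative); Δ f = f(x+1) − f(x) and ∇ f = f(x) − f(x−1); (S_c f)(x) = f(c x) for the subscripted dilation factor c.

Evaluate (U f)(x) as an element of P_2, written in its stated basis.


D f = -48x^5 + 5x^4 - 4x^3
S_{-1} D f = 48x^5 + 5x^4 + 4x^3
Δ S_{-1} D f = 240x^4 + 500x^3 + 522x^2 + 272x + 57
Δ (Δ S_{-1} D) f = 960x^3 + 2940x^2 + 3504x + 1534
Δ Δ (Δ S_{-1} D) f = 2880x^2 + 8760x + 7404

the result is g(x) = 2880x^2 + 8760x + 7404


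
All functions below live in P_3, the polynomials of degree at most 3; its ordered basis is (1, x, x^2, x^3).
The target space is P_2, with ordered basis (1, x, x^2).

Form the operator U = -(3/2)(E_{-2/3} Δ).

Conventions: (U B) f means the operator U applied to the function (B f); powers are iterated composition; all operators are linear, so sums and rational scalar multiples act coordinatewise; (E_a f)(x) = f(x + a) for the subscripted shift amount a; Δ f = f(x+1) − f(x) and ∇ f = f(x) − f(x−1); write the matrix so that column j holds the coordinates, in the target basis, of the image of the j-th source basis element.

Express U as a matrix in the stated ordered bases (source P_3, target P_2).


the matrix is [[0, -3/2, 1/2, -1/2]; [0, 0, -3, 3/2]; [0, 0, 0, -9/2]] (rows listed top to bottom)

image of 1: 0
image of x: -3/2
image of x^2: -3x + 1/2
image of x^3: -(9/2)x^2 + (3/2)x - 1/2
each image's coordinates form column j of the matrix


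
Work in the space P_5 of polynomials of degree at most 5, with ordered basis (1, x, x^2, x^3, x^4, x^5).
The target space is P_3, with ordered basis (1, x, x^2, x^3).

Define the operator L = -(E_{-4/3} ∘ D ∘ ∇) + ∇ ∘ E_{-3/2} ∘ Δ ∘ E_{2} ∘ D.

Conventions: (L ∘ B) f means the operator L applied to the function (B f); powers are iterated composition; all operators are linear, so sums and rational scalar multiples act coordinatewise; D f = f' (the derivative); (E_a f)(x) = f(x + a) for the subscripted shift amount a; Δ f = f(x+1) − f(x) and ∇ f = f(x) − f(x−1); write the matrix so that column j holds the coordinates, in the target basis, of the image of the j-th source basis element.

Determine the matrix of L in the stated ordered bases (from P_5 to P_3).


the matrix is [[0, 0, -2, 17, -88/3, 4250/27]; [0, 0, 0, -6, 68, -440/3]; [0, 0, 0, 0, -12, 170]; [0, 0, 0, 0, 0, -20]] (rows listed top to bottom)

image of 1: 0
image of x: 0
image of x^2: -2
image of x^3: -6x + 17
image of x^4: -12x^2 + 68x - 88/3
image of x^5: -20x^3 + 170x^2 - (440/3)x + 4250/27
each image's coordinates form column j of the matrix


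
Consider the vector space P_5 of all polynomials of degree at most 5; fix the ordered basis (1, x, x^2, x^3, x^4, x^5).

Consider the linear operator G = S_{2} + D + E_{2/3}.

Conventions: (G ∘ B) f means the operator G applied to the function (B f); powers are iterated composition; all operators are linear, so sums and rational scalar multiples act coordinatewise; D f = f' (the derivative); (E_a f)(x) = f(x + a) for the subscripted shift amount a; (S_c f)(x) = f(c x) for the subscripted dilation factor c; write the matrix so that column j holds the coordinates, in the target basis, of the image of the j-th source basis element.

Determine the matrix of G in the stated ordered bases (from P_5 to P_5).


image of 1: 2
image of x: 3x + 5/3
image of x^2: 5x^2 + (10/3)x + 4/9
image of x^3: 9x^3 + 5x^2 + (4/3)x + 8/27
image of x^4: 17x^4 + (20/3)x^3 + (8/3)x^2 + (32/27)x + 16/81
image of x^5: 33x^5 + (25/3)x^4 + (40/9)x^3 + (80/27)x^2 + (80/81)x + 32/243
each image's coordinates form column j of the matrix

the matrix is [[2, 5/3, 4/9, 8/27, 16/81, 32/243]; [0, 3, 10/3, 4/3, 32/27, 80/81]; [0, 0, 5, 5, 8/3, 80/27]; [0, 0, 0, 9, 20/3, 40/9]; [0, 0, 0, 0, 17, 25/3]; [0, 0, 0, 0, 0, 33]] (rows listed top to bottom)


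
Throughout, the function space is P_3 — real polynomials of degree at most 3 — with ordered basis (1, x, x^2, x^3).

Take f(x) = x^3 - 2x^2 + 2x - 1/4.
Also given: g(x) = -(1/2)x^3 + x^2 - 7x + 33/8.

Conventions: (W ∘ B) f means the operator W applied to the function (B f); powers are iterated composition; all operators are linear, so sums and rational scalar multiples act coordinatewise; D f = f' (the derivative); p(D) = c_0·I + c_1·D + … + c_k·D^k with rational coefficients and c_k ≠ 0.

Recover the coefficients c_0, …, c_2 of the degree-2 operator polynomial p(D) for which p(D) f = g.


D^0 f = x^3 - 2x^2 + 2x - 1/4
D^1 f = 3x^2 - 4x + 2
D^2 f = 6x - 4
matching coefficients of g against c_0 f + c_1 Df + … from the top degree down determines the c_i
solution: c_0 = -1/2, c_1 = 0, c_2 = -1

p(D) = -(1/2)·I − D^2, i.e. c_0 = -1/2, c_1 = 0, c_2 = -1


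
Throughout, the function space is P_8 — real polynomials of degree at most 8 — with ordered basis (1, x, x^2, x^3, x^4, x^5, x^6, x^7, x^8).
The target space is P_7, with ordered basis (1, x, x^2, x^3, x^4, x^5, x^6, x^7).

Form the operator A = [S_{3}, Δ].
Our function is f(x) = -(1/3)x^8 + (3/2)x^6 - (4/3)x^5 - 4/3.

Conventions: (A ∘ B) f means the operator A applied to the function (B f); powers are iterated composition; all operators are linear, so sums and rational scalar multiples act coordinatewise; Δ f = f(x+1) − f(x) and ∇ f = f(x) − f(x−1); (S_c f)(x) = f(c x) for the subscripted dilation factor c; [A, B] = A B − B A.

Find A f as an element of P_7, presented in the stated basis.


the image equals g(x) = 11664x^7 + 54432x^6 + 113562x^5 + 137700x^4 + 103788x^3 + 48072x^2 + 12554x + 4252/3

Δ f = -(8/3)x^7 - (28/3)x^6 - (29/3)x^5 - (15/2)x^4 - 2x^3 - (1/6)x^2 - (1/3)x - 1/6
S_{3} Δ f = -5832x^7 - 6804x^6 - 2349x^5 - (1215/2)x^4 - 54x^3 - (3/2)x^2 - x - 1/6
S_{3} f = -2187x^8 + (2187/2)x^6 - 324x^5 - 4/3
Δ S_{3} f = -17496x^7 - 61236x^6 - 115911x^5 - (276615/2)x^4 - 103842x^3 - (96147/2)x^2 - 12555x - 2835/2
[S_{3}, Δ] f = 11664x^7 + 54432x^6 + 113562x^5 + 137700x^4 + 103788x^3 + 48072x^2 + 12554x + 4252/3


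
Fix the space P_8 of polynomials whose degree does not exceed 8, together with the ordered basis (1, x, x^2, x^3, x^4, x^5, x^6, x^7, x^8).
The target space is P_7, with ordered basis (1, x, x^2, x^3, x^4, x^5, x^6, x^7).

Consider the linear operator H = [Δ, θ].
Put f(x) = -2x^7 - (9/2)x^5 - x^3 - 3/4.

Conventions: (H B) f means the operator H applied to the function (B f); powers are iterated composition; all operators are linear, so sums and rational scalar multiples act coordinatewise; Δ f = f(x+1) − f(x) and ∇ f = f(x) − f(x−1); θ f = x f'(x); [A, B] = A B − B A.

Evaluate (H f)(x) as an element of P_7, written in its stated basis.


θ f = -14x^7 - (45/2)x^5 - 3x^3
Δ θ f = -98x^6 - 294x^5 - (1205/2)x^4 - 715x^3 - 528x^2 - (439/2)x - 79/2
Δ f = -14x^6 - 42x^5 - (185/2)x^4 - 115x^3 - 90x^2 - (79/2)x - 15/2
θ Δ f = -84x^6 - 210x^5 - 370x^4 - 345x^3 - 180x^2 - (79/2)x
[Δ, θ] f = -14x^6 - 84x^5 - (465/2)x^4 - 370x^3 - 348x^2 - 180x - 79/2

the image equals g(x) = -14x^6 - 84x^5 - (465/2)x^4 - 370x^3 - 348x^2 - 180x - 79/2


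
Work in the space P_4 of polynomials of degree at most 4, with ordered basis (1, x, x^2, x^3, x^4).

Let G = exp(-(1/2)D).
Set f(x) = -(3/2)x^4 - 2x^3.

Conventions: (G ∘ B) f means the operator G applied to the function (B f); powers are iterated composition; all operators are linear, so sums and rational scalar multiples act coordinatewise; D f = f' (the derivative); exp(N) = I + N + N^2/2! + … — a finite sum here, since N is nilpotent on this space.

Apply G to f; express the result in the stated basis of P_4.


order-1 term: 3x^3 + 3x^2
order-2 term: -(9/4)x^2 - (3/2)x
order-3 term: (3/4)x + 1/4
order-4 term: -3/32
the series for exp(-(1/2)D) f terminates at order 4
exp(-(1/2)D) f = -(3/2)x^4 + x^3 + (3/4)x^2 - (3/4)x + 5/32

g(x) = -(3/2)x^4 + x^3 + (3/4)x^2 - (3/4)x + 5/32


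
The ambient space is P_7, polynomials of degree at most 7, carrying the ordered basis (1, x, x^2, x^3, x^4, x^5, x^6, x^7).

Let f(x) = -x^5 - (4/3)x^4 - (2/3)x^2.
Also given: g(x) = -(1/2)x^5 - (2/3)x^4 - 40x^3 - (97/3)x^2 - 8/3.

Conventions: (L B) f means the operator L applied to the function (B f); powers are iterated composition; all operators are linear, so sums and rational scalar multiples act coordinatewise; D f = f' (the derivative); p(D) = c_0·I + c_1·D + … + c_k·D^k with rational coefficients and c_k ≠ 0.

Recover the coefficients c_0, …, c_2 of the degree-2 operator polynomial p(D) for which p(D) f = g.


D^0 f = -x^5 - (4/3)x^4 - (2/3)x^2
D^1 f = -5x^4 - (16/3)x^3 - (4/3)x
D^2 f = -20x^3 - 16x^2 - 4/3
matching coefficients of g against c_0 f + c_1 Df + … from the top degree down determines the c_i
solution: c_0 = 1/2, c_1 = 0, c_2 = 2

c_0 = 1/2, c_1 = 0, c_2 = 2


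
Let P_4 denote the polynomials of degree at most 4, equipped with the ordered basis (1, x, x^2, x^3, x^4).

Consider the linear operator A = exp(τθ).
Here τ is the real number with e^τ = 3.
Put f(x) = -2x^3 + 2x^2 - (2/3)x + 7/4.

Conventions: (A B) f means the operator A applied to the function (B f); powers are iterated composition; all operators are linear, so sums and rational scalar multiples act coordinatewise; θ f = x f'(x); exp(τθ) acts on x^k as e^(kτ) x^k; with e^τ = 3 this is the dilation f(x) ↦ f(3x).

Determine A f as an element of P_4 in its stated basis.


g(x) = -54x^3 + 18x^2 - 2x + 7/4

exp(τθ) x^k = e^(kτ) x^k; with e^τ = 3 this sends x^k to 3^k x^k
x ↦ 3 x
x^2 ↦ 9 x^2
x^3 ↦ 27 x^3
applying this coordinatewise to f: exp(τθ) f = -54x^3 + 18x^2 - 2x + 7/4


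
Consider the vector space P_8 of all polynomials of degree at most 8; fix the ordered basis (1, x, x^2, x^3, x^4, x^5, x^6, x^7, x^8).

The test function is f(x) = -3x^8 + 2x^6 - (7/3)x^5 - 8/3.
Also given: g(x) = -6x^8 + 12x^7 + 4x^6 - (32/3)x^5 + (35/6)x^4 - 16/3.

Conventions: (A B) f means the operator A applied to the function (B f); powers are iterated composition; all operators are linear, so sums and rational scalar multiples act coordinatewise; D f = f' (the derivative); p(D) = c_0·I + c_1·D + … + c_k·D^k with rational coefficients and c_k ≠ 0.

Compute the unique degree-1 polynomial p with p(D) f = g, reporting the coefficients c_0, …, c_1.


D^0 f = -3x^8 + 2x^6 - (7/3)x^5 - 8/3
D^1 f = -24x^7 + 12x^5 - (35/3)x^4
matching coefficients of g against c_0 f + c_1 Df + … from the top degree down determines the c_i
solution: c_0 = 2, c_1 = -1/2

p(D) = 2·I − (1/2)·D, i.e. c_0 = 2, c_1 = -1/2


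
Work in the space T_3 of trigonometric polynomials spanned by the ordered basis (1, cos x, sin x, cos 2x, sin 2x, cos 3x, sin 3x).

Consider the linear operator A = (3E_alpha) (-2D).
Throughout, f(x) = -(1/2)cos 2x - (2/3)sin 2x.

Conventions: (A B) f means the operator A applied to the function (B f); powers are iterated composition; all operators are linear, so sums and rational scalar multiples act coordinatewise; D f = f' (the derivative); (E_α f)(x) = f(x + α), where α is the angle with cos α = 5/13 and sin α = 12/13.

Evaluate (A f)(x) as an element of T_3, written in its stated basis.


D f = -(4/3)cos 2x + sin 2x
(-2D) f = (8/3)cos 2x - 2sin 2x
E_alpha (-2D) f = -(1672/507)cos 2x - (82/169)sin 2x
(3E_alpha) (-2D) f = -(1672/169)cos 2x - (246/169)sin 2x

the image equals g(x) = -(1672/169)cos 2x - (246/169)sin 2x


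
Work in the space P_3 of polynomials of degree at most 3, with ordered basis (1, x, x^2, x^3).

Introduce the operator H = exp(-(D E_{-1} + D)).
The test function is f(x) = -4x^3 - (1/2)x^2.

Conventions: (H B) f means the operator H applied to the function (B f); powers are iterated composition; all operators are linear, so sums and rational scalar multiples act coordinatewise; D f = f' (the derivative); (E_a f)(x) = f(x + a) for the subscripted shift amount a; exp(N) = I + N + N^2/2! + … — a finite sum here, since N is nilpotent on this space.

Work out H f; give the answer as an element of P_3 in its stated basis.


the result is g(x) = -4x^3 + (47/2)x^2 - 70x + 89

order-1 term: 24x^2 - 22x + 11
order-2 term: -48x + 46
order-3 term: 32
the series for exp(-(D E_{-1} + D)) f terminates at order 3
exp(-(D E_{-1} + D)) f = -4x^3 + (47/2)x^2 - 70x + 89


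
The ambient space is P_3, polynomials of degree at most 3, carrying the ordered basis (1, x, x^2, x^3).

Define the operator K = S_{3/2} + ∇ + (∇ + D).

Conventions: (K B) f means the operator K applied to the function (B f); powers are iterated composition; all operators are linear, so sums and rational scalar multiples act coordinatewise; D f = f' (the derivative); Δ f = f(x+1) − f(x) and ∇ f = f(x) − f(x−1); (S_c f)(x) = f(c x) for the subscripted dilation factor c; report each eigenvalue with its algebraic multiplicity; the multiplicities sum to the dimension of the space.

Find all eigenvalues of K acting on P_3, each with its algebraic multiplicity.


λ = 1 (multiplicity 1), λ = 3/2 (multiplicity 1), λ = 9/4 (multiplicity 1), λ = 27/8 (multiplicity 1)

image of 1: 1
image of x: (3/2)x + 3
image of x^2: (9/4)x^2 + 6x - 2
image of x^3: (27/8)x^3 + 9x^2 - 6x + 2
the matrix is upper triangular; its diagonal is (1, 3/2, 9/4, 27/8)
for a triangular matrix the eigenvalues are the diagonal entries, with algebraic multiplicity their repetition count


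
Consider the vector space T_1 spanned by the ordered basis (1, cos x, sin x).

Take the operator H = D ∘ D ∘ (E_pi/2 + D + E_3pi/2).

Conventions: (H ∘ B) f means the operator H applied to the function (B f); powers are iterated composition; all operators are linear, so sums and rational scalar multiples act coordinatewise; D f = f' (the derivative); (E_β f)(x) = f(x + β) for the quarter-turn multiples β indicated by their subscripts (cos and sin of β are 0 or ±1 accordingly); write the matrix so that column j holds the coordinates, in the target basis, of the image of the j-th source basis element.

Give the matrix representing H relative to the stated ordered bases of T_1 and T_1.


image of 1: 0
image of cos x: sin x
image of sin x: -cos x
each image's coordinates form column j of the matrix

the matrix is [[0, 0, 0]; [0, 0, -1]; [0, 1, 0]] (rows listed top to bottom)


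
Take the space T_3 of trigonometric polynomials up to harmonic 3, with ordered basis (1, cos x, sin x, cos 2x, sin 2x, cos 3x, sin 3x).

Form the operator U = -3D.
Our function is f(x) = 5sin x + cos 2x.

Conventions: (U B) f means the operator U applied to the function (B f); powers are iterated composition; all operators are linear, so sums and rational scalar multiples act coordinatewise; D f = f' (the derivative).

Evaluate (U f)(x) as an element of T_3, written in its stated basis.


D f = 5cos x - 2sin 2x
(-3D) f = -15cos x + 6sin 2x

the image equals g(x) = -15cos x + 6sin 2x


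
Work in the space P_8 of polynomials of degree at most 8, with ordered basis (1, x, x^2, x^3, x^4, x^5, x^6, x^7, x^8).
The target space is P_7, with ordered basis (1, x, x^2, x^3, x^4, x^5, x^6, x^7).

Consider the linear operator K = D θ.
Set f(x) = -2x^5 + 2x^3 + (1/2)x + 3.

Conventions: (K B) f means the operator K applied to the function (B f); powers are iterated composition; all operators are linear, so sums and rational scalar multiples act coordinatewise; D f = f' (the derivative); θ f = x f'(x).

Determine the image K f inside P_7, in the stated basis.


the result is g(x) = -50x^4 + 18x^2 + 1/2

θ f = -10x^5 + 6x^3 + (1/2)x
D θ f = -50x^4 + 18x^2 + 1/2


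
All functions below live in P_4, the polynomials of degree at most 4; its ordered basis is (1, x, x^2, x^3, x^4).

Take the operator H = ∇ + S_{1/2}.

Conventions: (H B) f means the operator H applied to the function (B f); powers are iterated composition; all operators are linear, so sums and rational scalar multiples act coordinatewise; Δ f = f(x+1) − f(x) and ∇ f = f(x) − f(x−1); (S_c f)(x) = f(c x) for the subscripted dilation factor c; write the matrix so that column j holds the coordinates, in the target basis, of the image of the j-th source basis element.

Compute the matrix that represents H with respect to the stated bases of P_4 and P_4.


the matrix is [[1, 1, -1, 1, -1]; [0, 1/2, 2, -3, 4]; [0, 0, 1/4, 3, -6]; [0, 0, 0, 1/8, 4]; [0, 0, 0, 0, 1/16]] (rows listed top to bottom)

image of 1: 1
image of x: (1/2)x + 1
image of x^2: (1/4)x^2 + 2x - 1
image of x^3: (1/8)x^3 + 3x^2 - 3x + 1
image of x^4: (1/16)x^4 + 4x^3 - 6x^2 + 4x - 1
each image's coordinates form column j of the matrix


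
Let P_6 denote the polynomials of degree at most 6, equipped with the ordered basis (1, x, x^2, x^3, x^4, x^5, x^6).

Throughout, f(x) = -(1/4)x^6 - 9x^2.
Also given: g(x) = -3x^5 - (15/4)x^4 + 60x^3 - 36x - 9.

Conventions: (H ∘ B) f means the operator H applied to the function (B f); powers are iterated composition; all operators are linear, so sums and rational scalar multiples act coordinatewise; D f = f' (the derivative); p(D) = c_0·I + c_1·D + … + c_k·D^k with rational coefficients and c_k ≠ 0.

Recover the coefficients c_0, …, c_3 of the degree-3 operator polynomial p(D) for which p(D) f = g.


D^0 f = -(1/4)x^6 - 9x^2
D^1 f = -(3/2)x^5 - 18x
D^2 f = -(15/2)x^4 - 18
D^3 f = -30x^3
matching coefficients of g against c_0 f + c_1 Df + … from the top degree down determines the c_i
solution: c_0 = 0, c_1 = 2, c_2 = 1/2, c_3 = -2

p(D) = 2·D + (1/2)·D^2 − 2·D^3, i.e. c_0 = 0, c_1 = 2, c_2 = 1/2, c_3 = -2


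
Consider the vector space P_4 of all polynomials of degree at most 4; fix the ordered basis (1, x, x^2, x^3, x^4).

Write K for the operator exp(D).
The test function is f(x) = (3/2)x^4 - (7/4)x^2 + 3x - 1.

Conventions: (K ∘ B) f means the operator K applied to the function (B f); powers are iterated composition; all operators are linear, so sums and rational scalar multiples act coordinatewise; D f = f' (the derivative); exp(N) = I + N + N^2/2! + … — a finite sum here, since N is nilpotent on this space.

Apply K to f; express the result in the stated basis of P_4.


order-1 term: 6x^3 - (7/2)x + 3
order-2 term: 9x^2 - 7/4
order-3 term: 6x
order-4 term: 3/2
the series for exp(D) f terminates at order 4
exp(D) f = (3/2)x^4 + 6x^3 + (29/4)x^2 + (11/2)x + 7/4

the result is g(x) = (3/2)x^4 + 6x^3 + (29/4)x^2 + (11/2)x + 7/4


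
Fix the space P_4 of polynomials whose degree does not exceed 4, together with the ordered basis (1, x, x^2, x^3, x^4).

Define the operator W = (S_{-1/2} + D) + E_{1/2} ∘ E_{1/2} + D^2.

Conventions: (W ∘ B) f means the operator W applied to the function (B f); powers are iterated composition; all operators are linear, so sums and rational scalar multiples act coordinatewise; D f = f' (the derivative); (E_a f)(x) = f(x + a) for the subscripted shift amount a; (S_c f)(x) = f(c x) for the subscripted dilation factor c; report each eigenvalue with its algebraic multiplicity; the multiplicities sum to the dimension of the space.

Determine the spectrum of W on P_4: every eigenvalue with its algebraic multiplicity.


image of 1: 2
image of x: (1/2)x + 2
image of x^2: (5/4)x^2 + 4x + 3
image of x^3: (7/8)x^3 + 6x^2 + 9x + 1
image of x^4: (17/16)x^4 + 8x^3 + 18x^2 + 4x + 1
the matrix is upper triangular; its diagonal is (2, 1/2, 5/4, 7/8, 17/16)
for a triangular matrix the eigenvalues are the diagonal entries, with algebraic multiplicity their repetition count

λ = 1/2 (multiplicity 1), λ = 7/8 (multiplicity 1), λ = 17/16 (multiplicity 1), λ = 5/4 (multiplicity 1), λ = 2 (multiplicity 1)
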